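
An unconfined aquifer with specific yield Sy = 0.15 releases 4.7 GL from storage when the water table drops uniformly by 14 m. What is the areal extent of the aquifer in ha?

ΔV = 4.7 GL = 4.7 × 10^6 m³
A = ΔV / (Sy × Δh) = 4.7 × 10^6 / (0.15 × 14) = 2.238 × 10^6 m²
A = 2.238 × 10^6 m² = 223.8 ha

A ≈ 224 ha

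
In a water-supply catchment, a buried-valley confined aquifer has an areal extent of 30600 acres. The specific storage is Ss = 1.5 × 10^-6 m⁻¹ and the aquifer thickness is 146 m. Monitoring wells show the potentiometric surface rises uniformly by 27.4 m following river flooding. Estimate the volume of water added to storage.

S = Ss × b = 1.5 × 10^-6 m⁻¹ × 146 m = 2.19 × 10^-4
A = 30600 acres = 1.238 × 10^8 m²
ΔV = S × A × Δh = 2.19 × 10^-4 × 1.238 × 10^8 m² × 27.4 m = 7.431 × 10^5 m³

ΔV ≈ 7.43 × 10^5 m³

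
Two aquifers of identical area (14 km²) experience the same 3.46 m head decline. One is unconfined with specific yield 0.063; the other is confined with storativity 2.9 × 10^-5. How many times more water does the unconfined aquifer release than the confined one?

ΔV_u / ΔV_c ≈ 2170

A = 14 km² = 1.4 × 10^7 m²
Unconfined: ΔV_u = Sy × A × Δh = 0.063 × 1.4 × 10^7 × 3.46 = 3.052 × 10^6 m³
Confined: ΔV_c = S × A × Δh = 2.9 × 10^-5 × 1.4 × 10^7 × 3.46 = 1405 m³
Ratio = ΔV_u / ΔV_c = Sy / S = 0.063 / 2.9 × 10^-5 = 2172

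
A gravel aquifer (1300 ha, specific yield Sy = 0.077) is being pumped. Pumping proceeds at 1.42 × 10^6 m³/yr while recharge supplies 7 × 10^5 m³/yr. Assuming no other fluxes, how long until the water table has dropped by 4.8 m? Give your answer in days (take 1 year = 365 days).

t ≈ 2440 days

A = 1300 ha = 1.3 × 10^7 m²
ΔV = Sy × A × Δh = 0.077 × 1.3 × 10^7 × 4.8 = 4.805 × 10^6 m³
Net withdrawal = 1.42 × 10^6 − 7 × 10^5 = 7.2 × 10^5 m³/yr = 1973 m³/d
t = ΔV / Q = 4.805 × 10^6 m³ / 1973 m³/d = 2436 d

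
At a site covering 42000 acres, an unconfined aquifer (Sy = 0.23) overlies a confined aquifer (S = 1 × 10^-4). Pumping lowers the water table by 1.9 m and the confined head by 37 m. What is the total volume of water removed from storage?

ΔV ≈ 7.49 × 10^7 m³

A = 42000 acres = 1.7 × 10^8 m²
Unconfined: ΔV_u = Sy × A × Δh_u = 0.23 × 1.7 × 10^8 × 1.9 = 7.428 × 10^7 m³
Confined: ΔV_c = S × A × Δh_c = 1 × 10^-4 × 1.7 × 10^8 × 37 = 6.289 × 10^5 m³
Total ΔV = 7.428 × 10^7 + 6.289 × 10^5 = 7.49 × 10^7 m³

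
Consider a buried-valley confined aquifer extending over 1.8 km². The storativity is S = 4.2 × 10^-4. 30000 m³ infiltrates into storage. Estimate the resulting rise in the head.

A = 1.8 km² = 1.8 × 10^6 m²
Δh = ΔV / (S × A) = 30000 m³ / (4.2 × 10^-4 × 1.8 × 10^6 m²) = 39.68 m

Δh ≈ 39.7 m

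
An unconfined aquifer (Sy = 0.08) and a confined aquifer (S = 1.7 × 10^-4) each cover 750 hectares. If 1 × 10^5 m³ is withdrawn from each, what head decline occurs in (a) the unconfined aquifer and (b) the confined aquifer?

A = 750 hectares = 7.5 × 10^6 m²
Unconfined: Δh_u = ΔV/(Sy·A) = 1 × 10^5/(0.08 × 7.5 × 10^6) = 0.1667 m
Confined: Δh_c = ΔV/(S·A) = 1 × 10^5/(1.7 × 10^-4 × 7.5 × 10^6) = 78.43 m

Δh_u ≈ 0.167 m; Δh_c ≈ 78.4 m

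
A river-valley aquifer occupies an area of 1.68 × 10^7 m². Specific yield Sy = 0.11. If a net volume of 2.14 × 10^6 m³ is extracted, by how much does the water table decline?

Δh ≈ 1.16 m

Δh = ΔV / (Sy × A) = 2.14 × 10^6 m³ / (0.11 × 1.68 × 10^7 m²) = 1.158 m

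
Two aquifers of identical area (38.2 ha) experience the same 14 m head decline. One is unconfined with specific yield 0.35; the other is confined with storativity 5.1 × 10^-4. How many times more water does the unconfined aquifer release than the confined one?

A = 38.2 ha = 3.82 × 10^5 m²
Unconfined: ΔV_u = Sy × A × Δh = 0.35 × 3.82 × 10^5 × 14 = 1.872 × 10^6 m³
Confined: ΔV_c = S × A × Δh = 5.1 × 10^-4 × 3.82 × 10^5 × 14 = 2727 m³
Ratio = ΔV_u / ΔV_c = Sy / S = 0.35 / 5.1 × 10^-4 = 686.3

ΔV_u / ΔV_c ≈ 686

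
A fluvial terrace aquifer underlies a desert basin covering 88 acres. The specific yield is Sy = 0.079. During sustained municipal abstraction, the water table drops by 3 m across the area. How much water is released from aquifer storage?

A = 88 acres = 3.561 × 10^5 m²
ΔV = Sy × A × Δh = 0.079 × 3.561 × 10^5 m² × 3 m = 84400 m³

ΔV ≈ 84400 m³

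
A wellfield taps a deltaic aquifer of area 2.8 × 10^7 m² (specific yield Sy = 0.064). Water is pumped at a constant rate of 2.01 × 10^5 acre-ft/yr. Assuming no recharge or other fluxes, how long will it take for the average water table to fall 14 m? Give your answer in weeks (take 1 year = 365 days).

t ≈ 5.28 weeks

ΔV = Sy × A × Δh = 0.064 × 2.8 × 10^7 × 14 = 2.509 × 10^7 m³
Q = 2.01 × 10^5 acre-ft/yr = 6.793 × 10^5 m³/d
t = ΔV / Q = 2.509 × 10^7 m³ / 6.793 × 10^5 m³/d = 36.93 d
t = 36.93 d ≈ 5.276 weeks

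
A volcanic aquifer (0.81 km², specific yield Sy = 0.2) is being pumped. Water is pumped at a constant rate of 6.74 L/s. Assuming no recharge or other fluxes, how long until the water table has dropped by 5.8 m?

t ≈ 1610 days

A = 0.81 km² = 8.1 × 10^5 m²
ΔV = Sy × A × Δh = 0.2 × 8.1 × 10^5 × 5.8 = 9.396 × 10^5 m³
Q = 6.74 L/s = 582.3 m³/d
t = ΔV / Q = 9.396 × 10^5 m³ / 582.3 m³/d = 1614 d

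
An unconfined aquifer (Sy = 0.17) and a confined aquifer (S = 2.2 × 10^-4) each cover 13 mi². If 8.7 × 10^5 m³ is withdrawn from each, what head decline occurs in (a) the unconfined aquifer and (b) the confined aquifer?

A = 13 mi² = 3.367 × 10^7 m²
Unconfined: Δh_u = ΔV/(Sy·A) = 8.7 × 10^5/(0.17 × 3.367 × 10^7) = 0.152 m
Confined: Δh_c = ΔV/(S·A) = 8.7 × 10^5/(2.2 × 10^-4 × 3.367 × 10^7) = 117.5 m

Δh_u ≈ 0.152 m; Δh_c ≈ 117 m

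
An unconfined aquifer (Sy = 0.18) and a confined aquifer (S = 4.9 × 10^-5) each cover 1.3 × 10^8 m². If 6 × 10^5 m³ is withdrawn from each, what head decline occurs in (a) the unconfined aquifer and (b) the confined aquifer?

Unconfined: Δh_u = ΔV/(Sy·A) = 6 × 10^5/(0.18 × 1.3 × 10^8) = 0.02564 m
Confined: Δh_c = ΔV/(S·A) = 6 × 10^5/(4.9 × 10^-5 × 1.3 × 10^8) = 94.19 m

Δh_u ≈ 0.0256 m; Δh_c ≈ 94.2 m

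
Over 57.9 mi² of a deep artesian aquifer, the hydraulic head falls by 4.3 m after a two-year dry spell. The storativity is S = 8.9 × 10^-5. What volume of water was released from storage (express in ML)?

ΔV ≈ 57.4 ML

A = 57.9 mi² = 1.5 × 10^8 m²
ΔV = S × A × Δh = 8.9 × 10^-5 × 1.5 × 10^8 m² × 4.3 m = 57390 m³
ΔV = 57390 m³ = 57.39 ML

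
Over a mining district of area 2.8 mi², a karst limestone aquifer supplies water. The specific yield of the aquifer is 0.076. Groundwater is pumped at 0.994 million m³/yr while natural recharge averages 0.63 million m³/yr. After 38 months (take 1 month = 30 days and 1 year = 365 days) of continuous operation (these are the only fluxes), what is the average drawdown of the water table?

A = 2.8 mi² = 7.252 × 10^6 m²
Net abstraction = 0.994 − 0.63 = 0.364 million m³/yr
Q_net = 0.364 million m³/yr = 997.3 m³/d
t = 38 months = 1140 d
ΔV = Q × t = 997.3 m³/d × 1140 d = 1.137 × 10^6 m³
Δh = ΔV / (Sy × A) = 1.137 × 10^6 / (0.076 × 7.252 × 10^6) = 2.063 m

Δh ≈ 2.06 m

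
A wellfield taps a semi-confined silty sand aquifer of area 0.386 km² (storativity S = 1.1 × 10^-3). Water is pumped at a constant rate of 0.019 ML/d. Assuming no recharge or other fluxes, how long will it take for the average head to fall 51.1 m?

A = 0.386 km² = 3.86 × 10^5 m²
ΔV = S × A × Δh = 0.0011 × 3.86 × 10^5 × 51.1 = 21700 m³
Q = 0.019 ML/d = 19 m³/d
t = ΔV / Q = 21700 m³ / 19 m³/d = 1142 d

t ≈ 1140 days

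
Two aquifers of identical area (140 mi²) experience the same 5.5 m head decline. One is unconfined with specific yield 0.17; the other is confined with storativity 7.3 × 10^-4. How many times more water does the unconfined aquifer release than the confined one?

ΔV_u / ΔV_c ≈ 233

A = 140 mi² = 3.626 × 10^8 m²
Unconfined: ΔV_u = Sy × A × Δh = 0.17 × 3.626 × 10^8 × 5.5 = 3.39 × 10^8 m³
Confined: ΔV_c = S × A × Δh = 7.3 × 10^-4 × 3.626 × 10^8 × 5.5 = 1.456 × 10^6 m³
Ratio = ΔV_u / ΔV_c = Sy / S = 0.17 / 7.3 × 10^-4 = 232.9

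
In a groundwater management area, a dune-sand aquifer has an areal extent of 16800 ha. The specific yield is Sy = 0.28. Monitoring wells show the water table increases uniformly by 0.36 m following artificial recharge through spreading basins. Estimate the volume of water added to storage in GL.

ΔV ≈ 16.9 GL

A = 16800 ha = 1.68 × 10^8 m²
ΔV = Sy × A × Δh = 0.28 × 1.68 × 10^8 m² × 0.36 m = 1.693 × 10^7 m³
ΔV = 1.693 × 10^7 m³ = 16.93 GL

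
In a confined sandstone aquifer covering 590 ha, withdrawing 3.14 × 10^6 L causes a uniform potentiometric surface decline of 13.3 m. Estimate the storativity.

S ≈ 4 × 10^-5

A = 590 ha = 5.9 × 10^6 m²
ΔV = 3.14 × 10^6 L = 3140 m³
S = ΔV / (A × Δh) = 3140 m³ / (5.9 × 10^6 m² × 13.3 m) = 4.002 × 10^-5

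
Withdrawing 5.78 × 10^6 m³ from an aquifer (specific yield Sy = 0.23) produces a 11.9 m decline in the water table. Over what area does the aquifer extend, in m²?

A ≈ 2.11 × 10^6 m²

A = ΔV / (Sy × Δh) = 5.78 × 10^6 / (0.23 × 11.9) = 2.112 × 10^6 m²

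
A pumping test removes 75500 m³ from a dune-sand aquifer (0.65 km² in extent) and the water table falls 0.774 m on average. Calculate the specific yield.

Sy ≈ 0.15

A = 0.65 km² = 6.5 × 10^5 m²
Sy = ΔV / (A × Δh) = 75500 m³ / (6.5 × 10^5 m² × 0.774 m) = 0.1501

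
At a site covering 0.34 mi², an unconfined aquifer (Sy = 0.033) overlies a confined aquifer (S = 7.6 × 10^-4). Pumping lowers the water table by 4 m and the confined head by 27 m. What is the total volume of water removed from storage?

ΔV ≈ 1.34 × 10^5 m³

A = 0.34 mi² = 8.806 × 10^5 m²
Unconfined: ΔV_u = Sy × A × Δh_u = 0.033 × 8.806 × 10^5 × 4 = 1.162 × 10^5 m³
Confined: ΔV_c = S × A × Δh_c = 7.6 × 10^-4 × 8.806 × 10^5 × 27 = 18070 m³
Total ΔV = 1.162 × 10^5 + 18070 = 1.343 × 10^5 m³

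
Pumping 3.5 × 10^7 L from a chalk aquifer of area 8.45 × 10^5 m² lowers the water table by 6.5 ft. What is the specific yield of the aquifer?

Δh = 6.5 ft = 1.981 m
ΔV = 3.5 × 10^7 L = 35000 m³
Sy = ΔV / (A × Δh) = 35000 m³ / (8.45 × 10^5 m² × 1.981 m) = 0.02091

Sy ≈ 0.021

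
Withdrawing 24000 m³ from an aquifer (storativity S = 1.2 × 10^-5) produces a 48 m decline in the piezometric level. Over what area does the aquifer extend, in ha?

A = ΔV / (S × Δh) = 24000 / (1.2 × 10^-5 × 48) = 4.167 × 10^7 m²
A = 4.167 × 10^7 m² = 4167 ha

A ≈ 4170 ha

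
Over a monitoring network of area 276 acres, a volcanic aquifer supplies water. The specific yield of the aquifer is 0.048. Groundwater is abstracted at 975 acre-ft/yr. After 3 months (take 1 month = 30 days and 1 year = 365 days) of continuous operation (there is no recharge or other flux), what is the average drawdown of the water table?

A = 276 acres = 1.117 × 10^6 m²
Q = 975 acre-ft/yr = 3295 m³/d
t = 3 months = 90 d
ΔV = Q × t = 3295 m³/d × 90 d = 2.965 × 10^5 m³
Δh = ΔV / (Sy × A) = 2.965 × 10^5 / (0.048 × 1.117 × 10^6) = 5.531 m

Δh ≈ 5.53 m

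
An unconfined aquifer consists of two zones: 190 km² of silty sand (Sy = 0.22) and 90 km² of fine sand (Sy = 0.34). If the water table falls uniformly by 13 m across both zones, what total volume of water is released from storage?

ΔV ≈ 9.41 × 10^8 m³

A₁ = 190 km² = 1.9 × 10^8 m²; A₂ = 90 km² = 9 × 10^7 m²
ΔV₁ = 0.22 × 1.9 × 10^8 × 13 = 5.434 × 10^8 m³
ΔV₂ = 0.34 × 9 × 10^7 × 13 = 3.978 × 10^8 m³
ΔV = ΔV₁ + ΔV₂ = 9.412 × 10^8 m³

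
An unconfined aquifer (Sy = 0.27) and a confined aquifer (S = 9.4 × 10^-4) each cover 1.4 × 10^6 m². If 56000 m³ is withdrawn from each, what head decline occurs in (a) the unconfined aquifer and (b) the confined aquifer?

Unconfined: Δh_u = ΔV/(Sy·A) = 56000/(0.27 × 1.4 × 10^6) = 0.1481 m
Confined: Δh_c = ΔV/(S·A) = 56000/(9.4 × 10^-4 × 1.4 × 10^6) = 42.55 m

Δh_u ≈ 0.148 m; Δh_c ≈ 42.6 m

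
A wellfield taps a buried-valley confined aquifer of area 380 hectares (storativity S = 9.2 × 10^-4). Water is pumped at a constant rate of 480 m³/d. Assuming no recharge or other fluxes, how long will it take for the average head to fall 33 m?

A = 380 hectares = 3.8 × 10^6 m²
ΔV = S × A × Δh = 9.2 × 10^-4 × 3.8 × 10^6 × 33 = 1.154 × 10^5 m³
t = ΔV / Q = 1.154 × 10^5 m³ / 480 m³/d = 240.3 d

t ≈ 240 days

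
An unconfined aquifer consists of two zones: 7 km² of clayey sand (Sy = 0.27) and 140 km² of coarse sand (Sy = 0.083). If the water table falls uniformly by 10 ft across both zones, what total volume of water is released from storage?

A₁ = 7 km² = 7 × 10^6 m²; A₂ = 140 km² = 1.4 × 10^8 m²
Δh = 10 ft = 3.048 m
ΔV₁ = 0.27 × 7 × 10^6 × 3.048 = 5.761 × 10^6 m³
ΔV₂ = 0.083 × 1.4 × 10^8 × 3.048 = 3.542 × 10^7 m³
ΔV = ΔV₁ + ΔV₂ = 4.118 × 10^7 m³

ΔV ≈ 4.12 × 10^7 m³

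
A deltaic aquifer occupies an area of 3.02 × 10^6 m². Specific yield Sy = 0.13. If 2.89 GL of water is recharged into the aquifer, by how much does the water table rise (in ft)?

ΔV = 2.89 GL = 2.89 × 10^6 m³
Δh = ΔV / (Sy × A) = 2.89 × 10^6 m³ / (0.13 × 3.02 × 10^6 m²) = 7.361 m
Δh = 7.361 m = 24.15 ft

Δh ≈ 24.2 ft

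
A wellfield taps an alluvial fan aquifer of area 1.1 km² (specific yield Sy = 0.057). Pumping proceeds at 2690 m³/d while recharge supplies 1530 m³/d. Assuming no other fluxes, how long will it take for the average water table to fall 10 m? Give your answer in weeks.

A = 1.1 km² = 1.1 × 10^6 m²
ΔV = Sy × A × Δh = 0.057 × 1.1 × 10^6 × 10 = 6.27 × 10^5 m³
Net withdrawal = 2690 − 1530 = 1160 m³/d
t = ΔV / Q = 6.27 × 10^5 m³ / 1160 m³/d = 540.5 d
t = 540.5 d ≈ 77.22 weeks

t ≈ 77.2 weeks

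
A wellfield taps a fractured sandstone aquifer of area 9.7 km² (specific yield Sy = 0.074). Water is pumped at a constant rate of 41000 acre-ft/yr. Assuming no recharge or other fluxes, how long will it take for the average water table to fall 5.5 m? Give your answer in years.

t ≈ 0.0781 years

A = 9.7 km² = 9.7 × 10^6 m²
ΔV = Sy × A × Δh = 0.074 × 9.7 × 10^6 × 5.5 = 3.948 × 10^6 m³
Q = 41000 acre-ft/yr = 1.386 × 10^5 m³/d
t = ΔV / Q = 3.948 × 10^6 m³ / 1.386 × 10^5 m³/d = 28.49 d
t = 28.49 d ≈ 0.07806 years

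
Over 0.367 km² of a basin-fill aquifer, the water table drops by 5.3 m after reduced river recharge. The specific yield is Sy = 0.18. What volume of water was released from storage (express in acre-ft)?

A = 0.367 km² = 3.67 × 10^5 m²
ΔV = Sy × A × Δh = 0.18 × 3.67 × 10^5 m² × 5.3 m = 3.501 × 10^5 m³
ΔV = 3.501 × 10^5 m³ = 283.8 acre-ft

ΔV ≈ 284 acre-ft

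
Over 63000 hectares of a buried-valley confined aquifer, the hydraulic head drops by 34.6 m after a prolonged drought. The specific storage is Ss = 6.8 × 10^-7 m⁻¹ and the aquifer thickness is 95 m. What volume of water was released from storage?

S = Ss × b = 6.8 × 10^-7 m⁻¹ × 95 m = 6.46 × 10^-5
A = 63000 hectares = 6.3 × 10^8 m²
ΔV = S × A × Δh = 6.46 × 10^-5 × 6.3 × 10^8 m² × 34.6 m = 1.408 × 10^6 m³

ΔV ≈ 1.41 × 10^6 m³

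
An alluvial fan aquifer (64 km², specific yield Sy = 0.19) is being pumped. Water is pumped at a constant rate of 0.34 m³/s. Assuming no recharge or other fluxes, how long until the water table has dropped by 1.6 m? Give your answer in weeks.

A = 64 km² = 6.4 × 10^7 m²
ΔV = Sy × A × Δh = 0.19 × 6.4 × 10^7 × 1.6 = 1.946 × 10^7 m³
Q = 0.34 m³/s = 29380 m³/d
t = ΔV / Q = 1.946 × 10^7 m³ / 29380 m³/d = 662.3 d
t = 662.3 d ≈ 94.62 weeks

t ≈ 94.6 weeks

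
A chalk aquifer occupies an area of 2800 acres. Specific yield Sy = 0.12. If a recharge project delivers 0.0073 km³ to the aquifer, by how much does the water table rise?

Δh ≈ 5.37 m

A = 2800 acres = 1.133 × 10^7 m²
ΔV = 0.0073 km³ = 7.3 × 10^6 m³
Δh = ΔV / (Sy × A) = 7.3 × 10^6 m³ / (0.12 × 1.133 × 10^7 m²) = 5.369 m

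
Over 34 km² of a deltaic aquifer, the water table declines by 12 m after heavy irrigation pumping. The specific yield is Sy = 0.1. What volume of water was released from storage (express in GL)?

ΔV ≈ 40.8 GL

A = 34 km² = 3.4 × 10^7 m²
ΔV = Sy × A × Δh = 0.1 × 3.4 × 10^7 m² × 12 m = 4.08 × 10^7 m³
ΔV = 4.08 × 10^7 m³ = 40.8 GL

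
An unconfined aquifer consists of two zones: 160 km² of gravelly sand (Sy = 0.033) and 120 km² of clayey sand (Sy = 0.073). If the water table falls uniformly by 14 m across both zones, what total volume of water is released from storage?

A₁ = 160 km² = 1.6 × 10^8 m²; A₂ = 120 km² = 1.2 × 10^8 m²
ΔV₁ = 0.033 × 1.6 × 10^8 × 14 = 7.392 × 10^7 m³
ΔV₂ = 0.073 × 1.2 × 10^8 × 14 = 1.226 × 10^8 m³
ΔV = ΔV₁ + ΔV₂ = 1.966 × 10^8 m³

ΔV ≈ 1.97 × 10^8 m³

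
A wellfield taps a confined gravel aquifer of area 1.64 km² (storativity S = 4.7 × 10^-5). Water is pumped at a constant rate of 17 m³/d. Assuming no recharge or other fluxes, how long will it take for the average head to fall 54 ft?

A = 1.64 km² = 1.64 × 10^6 m²
Δh = 54 ft = 16.46 m
ΔV = S × A × Δh = 4.7 × 10^-5 × 1.64 × 10^6 × 16.46 = 1269 m³
t = ΔV / Q = 1269 m³ / 17 m³/d = 74.63 d

t ≈ 74.6 days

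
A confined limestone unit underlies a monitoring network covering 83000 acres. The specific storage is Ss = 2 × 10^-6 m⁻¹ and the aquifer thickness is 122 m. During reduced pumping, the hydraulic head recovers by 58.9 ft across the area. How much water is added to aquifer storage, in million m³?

ΔV ≈ 1.47 million m³

S = Ss × b = 2 × 10^-6 m⁻¹ × 122 m = 2.44 × 10^-4
A = 83000 acres = 3.359 × 10^8 m²
Δh = 58.9 ft = 17.95 m
ΔV = S × A × Δh = 2.44 × 10^-4 × 3.359 × 10^8 m² × 17.95 m = 1.471 × 10^6 m³
ΔV = 1.471 × 10^6 m³ = 1.471 million m³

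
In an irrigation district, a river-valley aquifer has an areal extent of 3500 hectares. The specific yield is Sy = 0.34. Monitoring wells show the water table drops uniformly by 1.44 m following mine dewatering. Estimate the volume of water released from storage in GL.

A = 3500 hectares = 3.5 × 10^7 m²
ΔV = Sy × A × Δh = 0.34 × 3.5 × 10^7 m² × 1.44 m = 1.714 × 10^7 m³
ΔV = 1.714 × 10^7 m³ = 17.14 GL

ΔV ≈ 17.1 GL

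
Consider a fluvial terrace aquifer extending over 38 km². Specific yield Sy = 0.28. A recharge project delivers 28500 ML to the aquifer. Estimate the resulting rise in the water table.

Δh ≈ 2.68 m

A = 38 km² = 3.8 × 10^7 m²
ΔV = 28500 ML = 2.85 × 10^7 m³
Δh = ΔV / (Sy × A) = 2.85 × 10^7 m³ / (0.28 × 3.8 × 10^7 m²) = 2.679 m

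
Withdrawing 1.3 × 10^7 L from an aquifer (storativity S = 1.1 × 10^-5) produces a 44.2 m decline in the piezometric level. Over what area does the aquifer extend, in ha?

ΔV = 1.3 × 10^7 L = 13000 m³
A = ΔV / (S × Δh) = 13000 / (1.1 × 10^-5 × 44.2) = 2.674 × 10^7 m²
A = 2.674 × 10^7 m² = 2674 ha

A ≈ 2670 ha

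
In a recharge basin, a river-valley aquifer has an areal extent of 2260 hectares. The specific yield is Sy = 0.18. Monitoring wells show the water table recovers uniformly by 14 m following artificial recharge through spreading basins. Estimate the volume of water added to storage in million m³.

A = 2260 hectares = 2.26 × 10^7 m²
ΔV = Sy × A × Δh = 0.18 × 2.26 × 10^7 m² × 14 m = 5.695 × 10^7 m³
ΔV = 5.695 × 10^7 m³ = 56.95 million m³

ΔV ≈ 57 million m³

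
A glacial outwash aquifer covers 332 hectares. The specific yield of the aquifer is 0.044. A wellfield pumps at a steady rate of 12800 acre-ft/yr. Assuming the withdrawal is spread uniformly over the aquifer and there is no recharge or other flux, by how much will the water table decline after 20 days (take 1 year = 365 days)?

A = 332 hectares = 3.32 × 10^6 m²
Q = 12800 acre-ft/yr = 43260 m³/d
ΔV = Q × t = 43260 m³/d × 20 d = 8.651 × 10^5 m³
Δh = ΔV / (Sy × A) = 8.651 × 10^5 / (0.044 × 3.32 × 10^6) = 5.922 m

Δh ≈ 5.92 m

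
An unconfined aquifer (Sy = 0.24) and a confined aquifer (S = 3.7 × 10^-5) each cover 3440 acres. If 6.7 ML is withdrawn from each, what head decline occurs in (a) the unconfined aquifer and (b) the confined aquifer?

Δh_u ≈ 0.00201 m; Δh_c ≈ 13 m

A = 3440 acres = 1.392 × 10^7 m²
ΔV = 6.7 ML = 6700 m³
Unconfined: Δh_u = ΔV/(Sy·A) = 6700/(0.24 × 1.392 × 10^7) = 0.002005 m
Confined: Δh_c = ΔV/(S·A) = 6700/(3.7 × 10^-5 × 1.392 × 10^7) = 13.01 m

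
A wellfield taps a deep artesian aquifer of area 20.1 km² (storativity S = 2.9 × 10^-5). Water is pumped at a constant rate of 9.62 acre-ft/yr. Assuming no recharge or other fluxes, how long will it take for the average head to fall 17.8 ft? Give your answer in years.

t ≈ 0.267 years

A = 20.1 km² = 2.01 × 10^7 m²
Δh = 17.8 ft = 5.425 m
ΔV = S × A × Δh = 2.9 × 10^-5 × 2.01 × 10^7 × 5.425 = 3162 m³
Q = 9.62 acre-ft/yr = 32.51 m³/d
t = ΔV / Q = 3162 m³ / 32.51 m³/d = 97.28 d
t = 97.28 d ≈ 0.2665 years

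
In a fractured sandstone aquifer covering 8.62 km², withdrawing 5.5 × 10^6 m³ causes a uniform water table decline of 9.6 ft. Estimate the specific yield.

A = 8.62 km² = 8.62 × 10^6 m²
Δh = 9.6 ft = 2.926 m
Sy = ΔV / (A × Δh) = 5.5 × 10^6 m³ / (8.62 × 10^6 m² × 2.926 m) = 0.2181

Sy ≈ 0.22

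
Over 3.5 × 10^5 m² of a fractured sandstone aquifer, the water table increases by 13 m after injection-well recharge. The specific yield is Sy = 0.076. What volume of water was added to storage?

ΔV ≈ 3.46 × 10^5 m³

ΔV = Sy × A × Δh = 0.076 × 3.5 × 10^5 m² × 13 m = 3.458 × 10^5 m³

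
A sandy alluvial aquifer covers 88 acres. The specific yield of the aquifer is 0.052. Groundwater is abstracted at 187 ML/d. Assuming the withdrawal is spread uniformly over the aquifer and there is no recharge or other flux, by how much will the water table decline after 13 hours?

A = 88 acres = 3.561 × 10^5 m²
Q = 187 ML/d = 1.87 × 10^5 m³/d
t = 13 hours = 0.5417 d
ΔV = Q × t = 1.87 × 10^5 m³/d × 0.5417 d = 1.013 × 10^5 m³
Δh = ΔV / (Sy × A) = 1.013 × 10^5 / (0.052 × 3.561 × 10^5) = 5.47 m

Δh ≈ 5.47 m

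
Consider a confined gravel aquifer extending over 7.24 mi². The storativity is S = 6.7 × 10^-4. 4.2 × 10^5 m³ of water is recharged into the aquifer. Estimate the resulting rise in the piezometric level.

Δh ≈ 33.4 m

A = 7.24 mi² = 1.875 × 10^7 m²
Δh = ΔV / (S × A) = 4.2 × 10^5 m³ / (6.7 × 10^-4 × 1.875 × 10^7 m²) = 33.43 m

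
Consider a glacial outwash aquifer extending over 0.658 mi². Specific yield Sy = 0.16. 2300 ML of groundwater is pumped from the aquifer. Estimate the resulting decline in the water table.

Δh ≈ 8.43 m

A = 0.658 mi² = 1.704 × 10^6 m²
ΔV = 2300 ML = 2.3 × 10^6 m³
Δh = ΔV / (Sy × A) = 2.3 × 10^6 m³ / (0.16 × 1.704 × 10^6 m²) = 8.435 m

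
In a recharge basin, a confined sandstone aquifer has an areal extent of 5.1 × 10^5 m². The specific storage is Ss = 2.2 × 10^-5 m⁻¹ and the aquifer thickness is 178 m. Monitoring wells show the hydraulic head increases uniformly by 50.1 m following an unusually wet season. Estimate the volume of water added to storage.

ΔV ≈ 1 × 10^5 m³

S = Ss × b = 2.2 × 10^-5 m⁻¹ × 178 m = 3.916 × 10^-3
ΔV = S × A × Δh = 0.003916 × 5.1 × 10^5 m² × 50.1 m = 1.001 × 10^5 m³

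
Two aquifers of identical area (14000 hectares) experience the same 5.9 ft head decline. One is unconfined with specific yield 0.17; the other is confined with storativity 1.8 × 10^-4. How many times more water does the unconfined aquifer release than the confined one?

A = 14000 hectares = 1.4 × 10^8 m²
Δh = 5.9 ft = 1.798 m
Unconfined: ΔV_u = Sy × A × Δh = 0.17 × 1.4 × 10^8 × 1.798 = 4.28 × 10^7 m³
Confined: ΔV_c = S × A × Δh = 1.8 × 10^-4 × 1.4 × 10^8 × 1.798 = 45320 m³
Ratio = ΔV_u / ΔV_c = Sy / S = 0.17 / 1.8 × 10^-4 = 944.4

ΔV_u / ΔV_c ≈ 944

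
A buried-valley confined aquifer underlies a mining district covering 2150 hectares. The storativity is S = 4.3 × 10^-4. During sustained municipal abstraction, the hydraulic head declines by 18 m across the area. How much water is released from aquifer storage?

A = 2150 hectares = 2.15 × 10^7 m²
ΔV = S × A × Δh = 4.3 × 10^-4 × 2.15 × 10^7 m² × 18 m = 1.664 × 10^5 m³

ΔV ≈ 1.66 × 10^5 m³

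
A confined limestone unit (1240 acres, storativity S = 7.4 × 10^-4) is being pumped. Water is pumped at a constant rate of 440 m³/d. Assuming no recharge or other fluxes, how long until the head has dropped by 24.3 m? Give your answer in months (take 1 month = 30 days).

A = 1240 acres = 5.018 × 10^6 m²
ΔV = S × A × Δh = 7.4 × 10^-4 × 5.018 × 10^6 × 24.3 = 90240 m³
t = ΔV / Q = 90240 m³ / 440 m³/d = 205.1 d
t = 205.1 d ≈ 6.836 months

t ≈ 6.84 months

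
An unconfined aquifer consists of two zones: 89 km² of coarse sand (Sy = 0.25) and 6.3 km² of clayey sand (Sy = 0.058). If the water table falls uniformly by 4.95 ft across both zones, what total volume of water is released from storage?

A₁ = 89 km² = 8.9 × 10^7 m²; A₂ = 6.3 km² = 6.3 × 10^6 m²
Δh = 4.95 ft = 1.509 m
ΔV₁ = 0.25 × 8.9 × 10^7 × 1.509 = 3.357 × 10^7 m³
ΔV₂ = 0.058 × 6.3 × 10^6 × 1.509 = 5.513 × 10^5 m³
ΔV = ΔV₁ + ΔV₂ = 3.412 × 10^7 m³

ΔV ≈ 3.41 × 10^7 m³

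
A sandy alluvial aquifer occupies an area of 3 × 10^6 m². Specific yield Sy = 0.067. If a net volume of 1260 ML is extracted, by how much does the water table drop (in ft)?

ΔV = 1260 ML = 1.26 × 10^6 m³
Δh = ΔV / (Sy × A) = 1.26 × 10^6 m³ / (0.067 × 3 × 10^6 m²) = 6.269 m
Δh = 6.269 m = 20.57 ft

Δh ≈ 20.6 ft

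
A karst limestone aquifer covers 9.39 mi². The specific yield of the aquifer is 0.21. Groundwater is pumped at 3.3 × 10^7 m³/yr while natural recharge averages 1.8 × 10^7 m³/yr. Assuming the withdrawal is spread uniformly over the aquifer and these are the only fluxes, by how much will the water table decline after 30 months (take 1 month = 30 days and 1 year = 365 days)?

A = 9.39 mi² = 2.432 × 10^7 m²
Net abstraction = 3.3 × 10^7 − 1.8 × 10^7 = 1.5 × 10^7 m³/yr
Q_net = 1.5 × 10^7 m³/yr = 41100 m³/d
t = 30 months = 900 d
ΔV = Q × t = 41100 m³/d × 900 d = 3.699 × 10^7 m³
Δh = ΔV / (Sy × A) = 3.699 × 10^7 / (0.21 × 2.432 × 10^7) = 7.242 m

Δh ≈ 7.24 m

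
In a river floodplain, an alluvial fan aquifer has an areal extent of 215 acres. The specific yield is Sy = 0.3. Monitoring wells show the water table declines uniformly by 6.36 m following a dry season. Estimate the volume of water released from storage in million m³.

A = 215 acres = 8.701 × 10^5 m²
ΔV = Sy × A × Δh = 0.3 × 8.701 × 10^5 m² × 6.36 m = 1.66 × 10^6 m³
ΔV = 1.66 × 10^6 m³ = 1.66 million m³

ΔV ≈ 1.66 million m³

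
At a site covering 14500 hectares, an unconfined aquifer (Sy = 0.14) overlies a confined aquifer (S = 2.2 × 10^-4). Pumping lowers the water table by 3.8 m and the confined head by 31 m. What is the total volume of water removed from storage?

ΔV ≈ 7.81 × 10^7 m³

A = 14500 hectares = 1.45 × 10^8 m²
Unconfined: ΔV_u = Sy × A × Δh_u = 0.14 × 1.45 × 10^8 × 3.8 = 7.714 × 10^7 m³
Confined: ΔV_c = S × A × Δh_c = 2.2 × 10^-4 × 1.45 × 10^8 × 31 = 9.889 × 10^5 m³
Total ΔV = 7.714 × 10^7 + 9.889 × 10^5 = 7.813 × 10^7 m³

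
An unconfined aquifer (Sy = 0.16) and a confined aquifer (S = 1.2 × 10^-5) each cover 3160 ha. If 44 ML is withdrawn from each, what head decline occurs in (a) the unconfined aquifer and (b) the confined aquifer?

Δh_u ≈ 0.0087 m; Δh_c ≈ 116 m

A = 3160 ha = 3.16 × 10^7 m²
ΔV = 44 ML = 44000 m³
Unconfined: Δh_u = ΔV/(Sy·A) = 44000/(0.16 × 3.16 × 10^7) = 0.008703 m
Confined: Δh_c = ΔV/(S·A) = 44000/(1.2 × 10^-5 × 3.16 × 10^7) = 116 m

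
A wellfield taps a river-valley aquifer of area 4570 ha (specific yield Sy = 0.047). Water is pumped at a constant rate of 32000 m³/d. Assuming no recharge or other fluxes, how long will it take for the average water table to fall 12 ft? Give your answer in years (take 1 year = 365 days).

t ≈ 0.673 years

A = 4570 ha = 4.57 × 10^7 m²
Δh = 12 ft = 3.658 m
ΔV = Sy × A × Δh = 0.047 × 4.57 × 10^7 × 3.658 = 7.856 × 10^6 m³
t = ΔV / Q = 7.856 × 10^6 m³ / 32000 m³/d = 245.5 d
t = 245.5 d ≈ 0.6726 years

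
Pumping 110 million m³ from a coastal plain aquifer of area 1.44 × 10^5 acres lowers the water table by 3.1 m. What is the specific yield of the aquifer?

A = 1.44 × 10^5 acres = 5.827 × 10^8 m²
ΔV = 110 million m³ = 1.1 × 10^8 m³
Sy = ΔV / (A × Δh) = 1.1 × 10^8 m³ / (5.827 × 10^8 m² × 3.1 m) = 0.06089

Sy ≈ 0.061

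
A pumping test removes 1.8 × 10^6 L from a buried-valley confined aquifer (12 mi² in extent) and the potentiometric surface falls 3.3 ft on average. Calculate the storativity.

S ≈ 5.8 × 10^-5

A = 12 mi² = 3.108 × 10^7 m²
Δh = 3.3 ft = 1.006 m
ΔV = 1.8 × 10^6 L = 1800 m³
S = ΔV / (A × Δh) = 1800 m³ / (3.108 × 10^7 m² × 1.006 m) = 5.758 × 10^-5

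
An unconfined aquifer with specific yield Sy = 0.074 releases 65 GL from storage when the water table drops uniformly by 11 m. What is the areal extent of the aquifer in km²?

A ≈ 79.9 km²

ΔV = 65 GL = 6.5 × 10^7 m³
A = ΔV / (Sy × Δh) = 6.5 × 10^7 / (0.074 × 11) = 7.985 × 10^7 m²
A = 7.985 × 10^7 m² = 79.85 km²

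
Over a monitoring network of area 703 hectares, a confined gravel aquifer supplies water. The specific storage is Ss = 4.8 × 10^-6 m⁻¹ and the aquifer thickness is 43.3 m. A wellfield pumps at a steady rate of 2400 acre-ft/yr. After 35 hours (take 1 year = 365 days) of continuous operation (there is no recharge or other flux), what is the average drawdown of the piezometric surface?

Δh ≈ 8.1 m

S = Ss × b = 4.8 × 10^-6 m⁻¹ × 43.3 m = 2.078 × 10^-4
A = 703 hectares = 7.03 × 10^6 m²
Q = 2400 acre-ft/yr = 8111 m³/d
t = 35 hours = 1.458 d
ΔV = Q × t = 8111 m³/d × 1.458 d = 11830 m³
Δh = ΔV / (S × A) = 11830 / (2.078 × 10^-4 × 7.03 × 10^6) = 8.095 m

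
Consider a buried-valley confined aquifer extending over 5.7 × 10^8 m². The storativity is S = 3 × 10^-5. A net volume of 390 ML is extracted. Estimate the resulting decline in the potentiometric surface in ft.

Δh ≈ 74.8 ft

ΔV = 390 ML = 3.9 × 10^5 m³
Δh = ΔV / (S × A) = 3.9 × 10^5 m³ / (3 × 10^-5 × 5.7 × 10^8 m²) = 22.81 m
Δh = 22.81 m = 74.83 ft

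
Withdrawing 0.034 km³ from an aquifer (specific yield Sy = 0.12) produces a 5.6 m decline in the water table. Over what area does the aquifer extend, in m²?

ΔV = 0.034 km³ = 3.4 × 10^7 m³
A = ΔV / (Sy × Δh) = 3.4 × 10^7 / (0.12 × 5.6) = 5.06 × 10^7 m²

A ≈ 5.06 × 10^7 m²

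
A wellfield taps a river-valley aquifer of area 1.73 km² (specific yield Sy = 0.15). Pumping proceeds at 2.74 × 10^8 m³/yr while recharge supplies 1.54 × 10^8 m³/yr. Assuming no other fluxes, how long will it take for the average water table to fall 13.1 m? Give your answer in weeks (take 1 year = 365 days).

A = 1.73 km² = 1.73 × 10^6 m²
ΔV = Sy × A × Δh = 0.15 × 1.73 × 10^6 × 13.1 = 3.399 × 10^6 m³
Net withdrawal = 2.74 × 10^8 − 1.54 × 10^8 = 1.2 × 10^8 m³/yr = 3.288 × 10^5 m³/d
t = ΔV / Q = 3.399 × 10^6 m³ / 3.288 × 10^5 m³/d = 10.34 d
t = 10.34 d ≈ 1.477 weeks

t ≈ 1.48 weeks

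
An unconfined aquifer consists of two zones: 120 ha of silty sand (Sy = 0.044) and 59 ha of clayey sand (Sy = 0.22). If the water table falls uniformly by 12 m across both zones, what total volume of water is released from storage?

A₁ = 120 ha = 1.2 × 10^6 m²; A₂ = 59 ha = 5.9 × 10^5 m²
ΔV₁ = 0.044 × 1.2 × 10^6 × 12 = 6.336 × 10^5 m³
ΔV₂ = 0.22 × 5.9 × 10^5 × 12 = 1.558 × 10^6 m³
ΔV = ΔV₁ + ΔV₂ = 2.191 × 10^6 m³

ΔV ≈ 2.19 × 10^6 m³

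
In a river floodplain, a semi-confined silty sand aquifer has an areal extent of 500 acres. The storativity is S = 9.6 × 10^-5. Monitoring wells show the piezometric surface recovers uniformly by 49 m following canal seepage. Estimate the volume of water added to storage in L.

A = 500 acres = 2.023 × 10^6 m²
ΔV = S × A × Δh = 9.6 × 10^-5 × 2.023 × 10^6 m² × 49 m = 9518 m³
ΔV = 9518 m³ = 9.518 × 10^6 L

ΔV ≈ 9.52 × 10^6 L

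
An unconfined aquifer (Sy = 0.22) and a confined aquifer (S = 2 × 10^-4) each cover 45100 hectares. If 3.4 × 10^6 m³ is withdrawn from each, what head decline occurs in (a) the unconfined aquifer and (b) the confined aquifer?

A = 45100 hectares = 4.51 × 10^8 m²
Unconfined: Δh_u = ΔV/(Sy·A) = 3.4 × 10^6/(0.22 × 4.51 × 10^8) = 0.03427 m
Confined: Δh_c = ΔV/(S·A) = 3.4 × 10^6/(2 × 10^-4 × 4.51 × 10^8) = 37.69 m

Δh_u ≈ 0.0343 m; Δh_c ≈ 37.7 m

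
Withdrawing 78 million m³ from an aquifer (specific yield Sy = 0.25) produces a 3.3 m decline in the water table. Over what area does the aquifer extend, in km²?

ΔV = 78 million m³ = 7.8 × 10^7 m³
A = ΔV / (Sy × Δh) = 7.8 × 10^7 / (0.25 × 3.3) = 9.455 × 10^7 m²
A = 9.455 × 10^7 m² = 94.55 km²

A ≈ 94.5 km²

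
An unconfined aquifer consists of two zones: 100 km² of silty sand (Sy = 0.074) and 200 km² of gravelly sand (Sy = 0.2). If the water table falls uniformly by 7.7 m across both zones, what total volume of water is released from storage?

A₁ = 100 km² = 1 × 10^8 m²; A₂ = 200 km² = 2 × 10^8 m²
ΔV₁ = 0.074 × 1 × 10^8 × 7.7 = 5.698 × 10^7 m³
ΔV₂ = 0.2 × 2 × 10^8 × 7.7 = 3.08 × 10^8 m³
ΔV = ΔV₁ + ΔV₂ = 3.65 × 10^8 m³

ΔV ≈ 3.65 × 10^8 m³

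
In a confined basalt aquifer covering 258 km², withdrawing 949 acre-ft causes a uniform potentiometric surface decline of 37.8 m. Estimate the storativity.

S ≈ 1.2 × 10^-4

A = 258 km² = 2.58 × 10^8 m²
ΔV = 949 acre-ft = 1.171 × 10^6 m³
S = ΔV / (A × Δh) = 1.171 × 10^6 m³ / (2.58 × 10^8 m² × 37.8 m) = 1.2 × 10^-4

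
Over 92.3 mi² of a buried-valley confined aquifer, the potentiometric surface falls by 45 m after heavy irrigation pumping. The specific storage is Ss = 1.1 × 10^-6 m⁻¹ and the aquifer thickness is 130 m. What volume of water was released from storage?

ΔV ≈ 1.54 × 10^6 m³

S = Ss × b = 1.1 × 10^-6 m⁻¹ × 130 m = 1.43 × 10^-4
A = 92.3 mi² = 2.391 × 10^8 m²
ΔV = S × A × Δh = 1.43 × 10^-4 × 2.391 × 10^8 m² × 45 m = 1.538 × 10^6 m³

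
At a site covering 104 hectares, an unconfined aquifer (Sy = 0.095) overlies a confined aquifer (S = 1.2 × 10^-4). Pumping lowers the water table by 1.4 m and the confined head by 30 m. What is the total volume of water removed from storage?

ΔV ≈ 1.42 × 10^5 m³

A = 104 hectares = 1.04 × 10^6 m²
Unconfined: ΔV_u = Sy × A × Δh_u = 0.095 × 1.04 × 10^6 × 1.4 = 1.383 × 10^5 m³
Confined: ΔV_c = S × A × Δh_c = 1.2 × 10^-4 × 1.04 × 10^6 × 30 = 3744 m³
Total ΔV = 1.383 × 10^5 + 3744 = 1.421 × 10^5 m³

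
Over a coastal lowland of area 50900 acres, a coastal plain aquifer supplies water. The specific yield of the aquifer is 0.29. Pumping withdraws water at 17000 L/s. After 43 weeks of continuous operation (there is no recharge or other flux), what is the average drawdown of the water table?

A = 50900 acres = 2.06 × 10^8 m²
Q = 17000 L/s = 1.469 × 10^6 m³/d
t = 43 weeks = 301 d
ΔV = Q × t = 1.469 × 10^6 m³/d × 301 d = 4.421 × 10^8 m³
Δh = ΔV / (Sy × A) = 4.421 × 10^8 / (0.29 × 2.06 × 10^8) = 7.401 m

Δh ≈ 7.4 m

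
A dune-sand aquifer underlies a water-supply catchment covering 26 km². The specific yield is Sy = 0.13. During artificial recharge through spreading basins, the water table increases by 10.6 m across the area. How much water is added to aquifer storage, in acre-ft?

A = 26 km² = 2.6 × 10^7 m²
ΔV = Sy × A × Δh = 0.13 × 2.6 × 10^7 m² × 10.6 m = 3.583 × 10^7 m³
ΔV = 3.583 × 10^7 m³ = 29050 acre-ft

ΔV ≈ 29000 acre-ft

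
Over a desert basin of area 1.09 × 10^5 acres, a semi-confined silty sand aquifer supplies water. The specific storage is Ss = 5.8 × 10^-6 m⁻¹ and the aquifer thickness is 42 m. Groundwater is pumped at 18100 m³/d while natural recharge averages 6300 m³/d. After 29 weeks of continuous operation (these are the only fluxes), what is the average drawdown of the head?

Δh ≈ 22.3 m

S = Ss × b = 5.8 × 10^-6 m⁻¹ × 42 m = 2.436 × 10^-4
A = 1.09 × 10^5 acres = 4.411 × 10^8 m²
Net abstraction = 18100 − 6300 = 11800 m³/d
t = 29 weeks = 203 d
ΔV = Q × t = 11800 m³/d × 203 d = 2.395 × 10^6 m³
Δh = ΔV / (S × A) = 2.395 × 10^6 / (2.436 × 10^-4 × 4.411 × 10^8) = 22.29 m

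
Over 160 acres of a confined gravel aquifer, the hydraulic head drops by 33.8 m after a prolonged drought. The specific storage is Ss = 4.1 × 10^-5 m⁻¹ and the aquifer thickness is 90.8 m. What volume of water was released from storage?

S = Ss × b = 4.1 × 10^-5 m⁻¹ × 90.8 m = 3.723 × 10^-3
A = 160 acres = 6.475 × 10^5 m²
ΔV = S × A × Δh = 0.003723 × 6.475 × 10^5 m² × 33.8 m = 81470 m³

ΔV ≈ 81500 m³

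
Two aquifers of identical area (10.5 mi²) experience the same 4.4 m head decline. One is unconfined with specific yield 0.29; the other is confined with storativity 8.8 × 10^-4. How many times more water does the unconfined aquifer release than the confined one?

A = 10.5 mi² = 2.719 × 10^7 m²
Unconfined: ΔV_u = Sy × A × Δh = 0.29 × 2.719 × 10^7 × 4.4 = 3.47 × 10^7 m³
Confined: ΔV_c = S × A × Δh = 8.8 × 10^-4 × 2.719 × 10^7 × 4.4 = 1.053 × 10^5 m³
Ratio = ΔV_u / ΔV_c = Sy / S = 0.29 / 8.8 × 10^-4 = 329.5

ΔV_u / ΔV_c ≈ 330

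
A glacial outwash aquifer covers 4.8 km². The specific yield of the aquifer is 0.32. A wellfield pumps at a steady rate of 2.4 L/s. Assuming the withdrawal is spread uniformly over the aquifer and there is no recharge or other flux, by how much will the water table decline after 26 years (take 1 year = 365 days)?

Δh ≈ 1.28 m

A = 4.8 km² = 4.8 × 10^6 m²
Q = 2.4 L/s = 207.4 m³/d
t = 26 years = 9490 d
ΔV = Q × t = 207.4 m³/d × 9490 d = 1.968 × 10^6 m³
Δh = ΔV / (Sy × A) = 1.968 × 10^6 / (0.32 × 4.8 × 10^6) = 1.281 m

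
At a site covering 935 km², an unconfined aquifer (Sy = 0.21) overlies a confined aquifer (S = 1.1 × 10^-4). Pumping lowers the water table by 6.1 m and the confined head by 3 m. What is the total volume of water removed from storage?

A = 935 km² = 9.35 × 10^8 m²
Unconfined: ΔV_u = Sy × A × Δh_u = 0.21 × 9.35 × 10^8 × 6.1 = 1.198 × 10^9 m³
Confined: ΔV_c = S × A × Δh_c = 1.1 × 10^-4 × 9.35 × 10^8 × 3 = 3.086 × 10^5 m³
Total ΔV = 1.198 × 10^9 + 3.086 × 10^5 = 1.198 × 10^9 m³

ΔV ≈ 1.2 × 10^9 m³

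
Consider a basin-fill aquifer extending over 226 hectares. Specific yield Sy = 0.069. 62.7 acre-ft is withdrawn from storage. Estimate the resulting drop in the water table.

Δh ≈ 0.496 m

A = 226 hectares = 2.26 × 10^6 m²
ΔV = 62.7 acre-ft = 77340 m³
Δh = ΔV / (Sy × A) = 77340 m³ / (0.069 × 2.26 × 10^6 m²) = 0.496 m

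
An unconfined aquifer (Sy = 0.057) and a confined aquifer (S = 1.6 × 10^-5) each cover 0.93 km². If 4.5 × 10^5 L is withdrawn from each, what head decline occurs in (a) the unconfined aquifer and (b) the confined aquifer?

A = 0.93 km² = 9.3 × 10^5 m²
ΔV = 4.5 × 10^5 L = 450 m³
Unconfined: Δh_u = ΔV/(Sy·A) = 450/(0.057 × 9.3 × 10^5) = 0.008489 m
Confined: Δh_c = ΔV/(S·A) = 450/(1.6 × 10^-5 × 9.3 × 10^5) = 30.24 m

Δh_u ≈ 0.00849 m; Δh_c ≈ 30.2 m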